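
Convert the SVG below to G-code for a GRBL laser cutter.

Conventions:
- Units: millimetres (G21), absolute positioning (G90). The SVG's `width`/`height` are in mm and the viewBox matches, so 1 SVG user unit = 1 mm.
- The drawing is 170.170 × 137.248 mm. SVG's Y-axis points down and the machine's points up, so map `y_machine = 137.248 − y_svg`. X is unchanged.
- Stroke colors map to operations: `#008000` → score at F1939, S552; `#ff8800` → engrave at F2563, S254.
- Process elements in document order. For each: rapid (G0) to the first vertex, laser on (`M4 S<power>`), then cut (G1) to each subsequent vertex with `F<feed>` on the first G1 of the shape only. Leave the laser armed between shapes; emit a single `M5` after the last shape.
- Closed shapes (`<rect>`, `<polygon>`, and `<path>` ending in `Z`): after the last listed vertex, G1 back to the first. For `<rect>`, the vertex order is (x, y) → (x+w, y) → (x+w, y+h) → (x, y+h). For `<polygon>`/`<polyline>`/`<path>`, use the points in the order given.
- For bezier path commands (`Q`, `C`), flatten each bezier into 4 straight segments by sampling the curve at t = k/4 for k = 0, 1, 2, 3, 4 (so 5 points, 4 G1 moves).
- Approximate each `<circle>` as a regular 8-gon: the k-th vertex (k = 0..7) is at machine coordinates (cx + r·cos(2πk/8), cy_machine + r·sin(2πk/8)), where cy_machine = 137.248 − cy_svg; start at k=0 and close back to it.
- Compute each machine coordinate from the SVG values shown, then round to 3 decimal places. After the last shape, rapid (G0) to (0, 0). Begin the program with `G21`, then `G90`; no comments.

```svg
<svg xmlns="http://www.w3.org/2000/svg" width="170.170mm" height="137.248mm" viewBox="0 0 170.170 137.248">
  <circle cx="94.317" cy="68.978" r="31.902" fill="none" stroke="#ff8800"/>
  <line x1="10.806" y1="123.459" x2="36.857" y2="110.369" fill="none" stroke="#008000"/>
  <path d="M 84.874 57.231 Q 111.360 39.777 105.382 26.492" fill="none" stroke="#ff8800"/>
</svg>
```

1 u = 1 mm; y_m = 137.248 − y.

[1] `<circle>` circle, #ff8800→engrave S254 F2563: (126.219,68.270) → (116.875,90.828) → (94.317,100.172) → (71.759,90.828) → (62.415,68.270) → (71.759,45.712) → (94.317,36.368) → (116.875,45.712) → (126.219,68.270) (closed)

[2] `<line>` line segment, #008000→score S552 F1939: (10.806,13.789) → (36.857,26.879)

[3] `<path>` quadratic bezier, #ff8800→engrave S254 F2563: (84.874,80.017) → (96.088,88.483) → (103.244,96.429) → (106.342,103.853) → (105.382,110.756)

G21
G90
G0 X126.219 Y68.270
M4 S254
G1 X116.875 Y90.828 F2563
G1 X94.317 Y100.172
G1 X71.759 Y90.828
G1 X62.415 Y68.270
G1 X71.759 Y45.712
G1 X94.317 Y36.368
G1 X116.875 Y45.712
G1 X126.219 Y68.270
G0 X10.806 Y13.789
M4 S552
G1 X36.857 Y26.879 F1939
G0 X84.874 Y80.017
M4 S254
G1 X96.088 Y88.483 F2563
G1 X103.244 Y96.429
G1 X106.342 Y103.853
G1 X105.382 Y110.756
M5
G0 X0.000 Y0.000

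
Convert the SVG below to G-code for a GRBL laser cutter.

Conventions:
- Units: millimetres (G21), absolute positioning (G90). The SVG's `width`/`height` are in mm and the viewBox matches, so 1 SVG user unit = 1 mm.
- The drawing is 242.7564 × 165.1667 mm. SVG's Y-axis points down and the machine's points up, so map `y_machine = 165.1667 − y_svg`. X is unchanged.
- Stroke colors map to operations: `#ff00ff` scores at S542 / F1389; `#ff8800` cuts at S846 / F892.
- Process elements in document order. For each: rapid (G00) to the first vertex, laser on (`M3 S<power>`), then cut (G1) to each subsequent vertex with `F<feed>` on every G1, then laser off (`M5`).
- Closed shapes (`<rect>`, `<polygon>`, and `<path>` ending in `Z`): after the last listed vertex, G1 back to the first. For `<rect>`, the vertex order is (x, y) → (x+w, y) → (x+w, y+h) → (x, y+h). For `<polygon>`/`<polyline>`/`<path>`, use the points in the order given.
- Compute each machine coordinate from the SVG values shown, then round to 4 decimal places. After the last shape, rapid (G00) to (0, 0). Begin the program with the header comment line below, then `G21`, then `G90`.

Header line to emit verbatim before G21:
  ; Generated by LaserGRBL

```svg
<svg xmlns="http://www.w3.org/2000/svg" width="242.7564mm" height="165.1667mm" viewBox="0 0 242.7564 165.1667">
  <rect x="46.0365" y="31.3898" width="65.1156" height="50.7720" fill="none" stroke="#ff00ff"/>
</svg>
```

1 u = 1 mm; y_m = 165.1667 − y.

[1] `<rect>` rectangle, #ff00ff→score S542 F1389: (46.0365,133.7769) → (111.1521,133.7769) → (111.1521,83.0049) → (46.0365,83.0049) → (46.0365,133.7769) (closed)

; Generated by LaserGRBL
G21
G90
G00 X46.0365 Y133.7769
M3 S542
G1 X111.1521 Y133.7769 F1389
G1 X111.1521 Y83.0049 F1389
G1 X46.0365 Y83.0049 F1389
G1 X46.0365 Y133.7769 F1389
M5
G00 X0.0000 Y0.0000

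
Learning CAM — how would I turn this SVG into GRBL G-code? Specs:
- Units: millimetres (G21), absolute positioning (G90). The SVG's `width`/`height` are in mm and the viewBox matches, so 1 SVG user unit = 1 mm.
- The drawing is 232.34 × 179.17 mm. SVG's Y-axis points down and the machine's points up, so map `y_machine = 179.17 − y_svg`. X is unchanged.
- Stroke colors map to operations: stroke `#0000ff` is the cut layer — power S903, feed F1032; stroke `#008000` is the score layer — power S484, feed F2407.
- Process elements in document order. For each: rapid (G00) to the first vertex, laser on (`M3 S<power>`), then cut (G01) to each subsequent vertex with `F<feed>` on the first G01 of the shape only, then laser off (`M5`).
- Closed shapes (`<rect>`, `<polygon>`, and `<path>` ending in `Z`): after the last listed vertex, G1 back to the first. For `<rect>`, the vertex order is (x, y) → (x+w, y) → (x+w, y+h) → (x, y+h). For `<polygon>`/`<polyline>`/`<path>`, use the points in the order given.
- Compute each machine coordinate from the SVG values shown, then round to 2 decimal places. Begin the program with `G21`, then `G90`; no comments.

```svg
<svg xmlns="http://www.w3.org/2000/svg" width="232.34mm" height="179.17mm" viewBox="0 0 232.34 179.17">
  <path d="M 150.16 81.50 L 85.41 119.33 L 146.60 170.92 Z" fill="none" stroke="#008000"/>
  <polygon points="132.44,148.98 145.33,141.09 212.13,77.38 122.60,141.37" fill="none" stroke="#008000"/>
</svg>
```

G21
G90
G00 X150.16 Y97.67
M3 S484
G01 X85.41 Y59.84 F2407
G01 X146.60 Y8.25
G01 X150.16 Y97.67
M5
G00 X132.44 Y30.19
M3 S484
G01 X145.33 Y38.08 F2407
G01 X212.13 Y101.79
G01 X122.60 Y37.80
G01 X132.44 Y30.19
M5

Since the viewBox matches the mm dimensions, user units are millimetres directly. The only transform is the Y-flip y_m = 179.17 − y_svg.

Shape 1 is a closed polygon drawn with `<path>`. Its stroke #008000 means score at S484, F2407. After flipping Y the toolpath is (150.16,97.67) → (85.41,59.84) → (146.60,8.25) → (150.16,97.67), returning to the start.

Shape 2 is a closed polygon drawn with `<polygon>`. Its stroke #008000 means score at S484, F2407. After flipping Y the toolpath is (132.44,30.19) → (145.33,38.08) → (212.13,101.79) → (122.60,37.80) → (132.44,30.19), returning to the start.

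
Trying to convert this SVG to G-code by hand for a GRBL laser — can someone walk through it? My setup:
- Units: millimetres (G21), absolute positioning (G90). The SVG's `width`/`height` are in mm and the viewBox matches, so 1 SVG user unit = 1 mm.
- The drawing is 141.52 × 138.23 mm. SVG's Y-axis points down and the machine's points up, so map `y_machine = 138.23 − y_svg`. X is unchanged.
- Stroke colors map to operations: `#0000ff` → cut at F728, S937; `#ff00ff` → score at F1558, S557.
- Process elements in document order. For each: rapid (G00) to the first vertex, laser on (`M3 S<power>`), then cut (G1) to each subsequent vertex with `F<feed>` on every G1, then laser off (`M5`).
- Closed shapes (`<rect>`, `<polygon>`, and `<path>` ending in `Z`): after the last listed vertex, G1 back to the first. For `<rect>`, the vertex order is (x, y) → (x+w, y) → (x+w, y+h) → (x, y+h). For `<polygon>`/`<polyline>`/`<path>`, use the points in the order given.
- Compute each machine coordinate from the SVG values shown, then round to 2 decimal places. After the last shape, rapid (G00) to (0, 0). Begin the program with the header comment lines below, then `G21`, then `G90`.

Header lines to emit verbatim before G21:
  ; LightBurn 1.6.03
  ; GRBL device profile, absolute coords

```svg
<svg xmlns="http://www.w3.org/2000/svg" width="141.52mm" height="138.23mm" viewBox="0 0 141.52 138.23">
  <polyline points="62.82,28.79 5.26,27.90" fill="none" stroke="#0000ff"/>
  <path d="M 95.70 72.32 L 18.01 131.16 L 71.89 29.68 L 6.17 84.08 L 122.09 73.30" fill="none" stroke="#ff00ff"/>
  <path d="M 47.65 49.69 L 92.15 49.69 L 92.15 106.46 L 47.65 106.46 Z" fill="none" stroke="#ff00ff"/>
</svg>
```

; LightBurn 1.6.03
; GRBL device profile, absolute coords
G21
G90
G00 X62.82 Y109.44
M3 S937
G1 X5.26 Y110.33 F728
M5
G00 X95.70 Y65.91
M3 S557
G1 X18.01 Y7.07 F1558
G1 X71.89 Y108.55 F1558
G1 X6.17 Y54.15 F1558
G1 X122.09 Y64.93 F1558
M5
G00 X47.65 Y88.54
M3 S557
G1 X92.15 Y88.54 F1558
G1 X92.15 Y31.77 F1558
G1 X47.65 Y31.77 F1558
G1 X47.65 Y88.54 F1558
M5
G00 X0.00 Y0.00

Since the viewBox matches the mm dimensions, user units are millimetres directly. The only transform is the Y-flip y_m = 138.23 − y_svg.

Shape 1 is a line segment drawn with `<polyline>`. Its stroke #0000ff means cut at S937, F728. After flipping Y the toolpath is (62.82,109.44) → (5.26,110.33).

Shape 2 is a open polyline drawn with `<path>`. Its stroke #ff00ff means score at S557, F1558. After flipping Y the toolpath is (95.70,65.91) → (18.01,7.07) → (71.89,108.55) → (6.17,54.15) → (122.09,64.93).

Shape 3 is a rectangle drawn with `<path>`. Its stroke #ff00ff means score at S557, F1558. After flipping Y the toolpath is (47.65,88.54) → (92.15,88.54) → (92.15,31.77) → (47.65,31.77) → (47.65,88.54), returning to the start.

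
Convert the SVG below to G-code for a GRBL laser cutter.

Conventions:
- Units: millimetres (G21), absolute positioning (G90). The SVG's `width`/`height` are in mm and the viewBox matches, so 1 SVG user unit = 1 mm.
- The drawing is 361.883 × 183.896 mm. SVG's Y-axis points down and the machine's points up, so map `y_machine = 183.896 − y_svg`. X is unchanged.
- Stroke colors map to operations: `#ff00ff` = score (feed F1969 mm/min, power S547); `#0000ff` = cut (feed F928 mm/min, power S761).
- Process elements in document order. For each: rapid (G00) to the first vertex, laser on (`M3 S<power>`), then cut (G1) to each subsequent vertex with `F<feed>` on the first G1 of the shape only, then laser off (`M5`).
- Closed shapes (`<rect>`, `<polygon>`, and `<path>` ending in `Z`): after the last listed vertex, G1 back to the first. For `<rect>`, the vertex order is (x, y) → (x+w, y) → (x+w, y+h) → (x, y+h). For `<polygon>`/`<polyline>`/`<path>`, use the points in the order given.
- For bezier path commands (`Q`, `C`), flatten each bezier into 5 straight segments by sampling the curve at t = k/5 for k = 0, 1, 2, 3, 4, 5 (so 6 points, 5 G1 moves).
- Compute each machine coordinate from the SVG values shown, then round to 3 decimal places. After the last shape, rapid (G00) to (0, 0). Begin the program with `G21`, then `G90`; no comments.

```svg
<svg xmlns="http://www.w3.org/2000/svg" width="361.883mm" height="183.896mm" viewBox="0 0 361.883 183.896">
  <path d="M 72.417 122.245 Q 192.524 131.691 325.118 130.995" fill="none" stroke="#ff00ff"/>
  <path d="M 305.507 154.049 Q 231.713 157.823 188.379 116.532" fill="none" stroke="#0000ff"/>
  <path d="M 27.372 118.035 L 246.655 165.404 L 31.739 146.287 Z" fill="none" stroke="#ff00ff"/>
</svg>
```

G21
G90
G00 X72.417 Y61.651
M3 S547
G1 X120.959 Y58.278 F1969
G1 X170.501 Y55.717
G1 X221.041 Y53.967
G1 X272.580 Y53.028
G1 X325.118 Y52.901
M5
G00 X305.507 Y29.847
M3 S761
G1 X277.208 Y30.140 F928
G1 X251.345 Y34.038
G1 X227.920 Y41.542
G1 X206.931 Y52.650
G1 X188.379 Y67.364
M5
G00 X27.372 Y65.861
M3 S547
G1 X246.655 Y18.492 F1969
G1 X31.739 Y37.609
G1 X27.372 Y65.861
M5
G00 X0.000 Y0.000

viewBox `0 0 361.883 183.896` with mm width/height → 1 unit = 1 mm. Flip: y_m = 183.896 − y_svg.

**Shape 1** — `<path>` quadratic bezier, stroke `#ff00ff` → score (S547, F1969). Control points (SVG): P0=(72.417,122.245), P1=(192.524,131.691), P2=(325.118,130.995); sampled at t=k/5. Machine vertices: (72.417,61.651) → (120.959,58.278) → (170.501,55.717) → (221.041,53.967) → (272.580,53.028) → (325.118,52.901). Open path.

**Shape 2** — `<path>` quadratic bezier, stroke `#0000ff` → cut (S761, F928). Control points (SVG): P0=(305.507,154.049), P1=(231.713,157.823), P2=(188.379,116.532); sampled at t=k/5. Machine vertices: (305.507,29.847) → (277.208,30.140) → (251.345,34.038) → (227.920,41.542) → (206.931,52.650) → (188.379,67.364). Open path.

**Shape 3** — `<path>` closed polygon, stroke `#ff00ff` → score (S547, F1969). Machine vertices: (27.372,65.861) → (246.655,18.492) → (31.739,37.609) → (27.372,65.861). Closed: final G1 returns to the first vertex.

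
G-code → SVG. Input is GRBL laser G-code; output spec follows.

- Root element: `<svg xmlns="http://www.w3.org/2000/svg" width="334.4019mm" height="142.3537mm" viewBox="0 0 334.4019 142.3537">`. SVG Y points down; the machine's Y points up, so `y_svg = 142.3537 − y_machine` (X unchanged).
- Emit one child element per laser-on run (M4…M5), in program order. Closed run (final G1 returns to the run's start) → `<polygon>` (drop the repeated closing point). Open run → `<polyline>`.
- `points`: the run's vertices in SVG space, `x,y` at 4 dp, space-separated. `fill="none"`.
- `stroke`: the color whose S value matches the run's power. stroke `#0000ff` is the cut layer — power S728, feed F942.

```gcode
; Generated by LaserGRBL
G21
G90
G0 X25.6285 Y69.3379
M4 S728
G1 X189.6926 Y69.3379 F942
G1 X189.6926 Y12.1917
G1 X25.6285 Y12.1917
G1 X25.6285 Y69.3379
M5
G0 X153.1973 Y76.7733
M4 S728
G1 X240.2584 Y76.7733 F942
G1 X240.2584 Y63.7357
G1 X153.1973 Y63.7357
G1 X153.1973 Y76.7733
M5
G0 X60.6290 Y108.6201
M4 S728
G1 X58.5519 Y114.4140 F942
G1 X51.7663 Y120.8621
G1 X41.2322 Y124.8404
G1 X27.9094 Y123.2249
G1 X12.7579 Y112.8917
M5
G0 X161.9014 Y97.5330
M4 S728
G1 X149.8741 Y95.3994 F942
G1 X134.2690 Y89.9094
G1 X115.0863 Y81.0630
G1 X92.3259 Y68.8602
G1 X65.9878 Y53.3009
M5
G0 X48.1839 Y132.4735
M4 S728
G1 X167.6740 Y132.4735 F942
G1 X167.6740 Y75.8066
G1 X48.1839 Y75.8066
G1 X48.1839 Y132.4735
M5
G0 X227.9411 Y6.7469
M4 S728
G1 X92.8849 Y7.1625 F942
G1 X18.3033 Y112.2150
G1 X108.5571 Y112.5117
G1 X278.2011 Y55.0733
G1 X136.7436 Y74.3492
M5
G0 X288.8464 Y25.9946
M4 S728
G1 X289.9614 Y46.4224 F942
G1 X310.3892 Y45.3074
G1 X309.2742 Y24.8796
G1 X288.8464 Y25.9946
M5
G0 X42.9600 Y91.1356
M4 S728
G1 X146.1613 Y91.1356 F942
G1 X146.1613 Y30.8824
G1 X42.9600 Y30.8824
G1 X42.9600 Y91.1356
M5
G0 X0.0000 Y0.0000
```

Each laser-on run becomes one SVG element. Flip Y back into SVG space with y_svg = 142.3537 − y_machine. Every run uses S728, so all elements get stroke `#0000ff` (cut).

Run 1: The run returns to its start, so emit a `<polygon>` with points (Y-flipped): 25.6285,73.0158 189.6926,73.0158 189.6926,130.1620 25.6285,130.1620.

Run 2: The run returns to its start, so emit a `<polygon>` with points (Y-flipped): 153.1973,65.5804 240.2584,65.5804 240.2584,78.6180 153.1973,78.6180.

Run 3: The run is open, so emit a `<polyline>` with points (Y-flipped): 60.6290,33.7336 58.5519,27.9397 51.7663,21.4916 41.2322,17.5133 27.9094,19.1288 12.7579,29.4620.

Run 4: The run is open, so emit a `<polyline>` with points (Y-flipped): 161.9014,44.8207 149.8741,46.9543 134.2690,52.4443 115.0863,61.2907 92.3259,73.4935 65.9878,89.0528.

Run 5: The run returns to its start, so emit a `<polygon>` with points (Y-flipped): 48.1839,9.8802 167.6740,9.8802 167.6740,66.5471 48.1839,66.5471.

Run 6: The run is open, so emit a `<polyline>` with points (Y-flipped): 227.9411,135.6068 92.8849,135.1912 18.3033,30.1387 108.5571,29.8420 278.2011,87.2804 136.7436,68.0045.

Run 7: The run returns to its start, so emit a `<polygon>` with points (Y-flipped): 288.8464,116.3591 289.9614,95.9313 310.3892,97.0463 309.2742,117.4741.

Run 8: The run returns to its start, so emit a `<polygon>` with points (Y-flipped): 42.9600,51.2181 146.1613,51.2181 146.1613,111.4713 42.9600,111.4713.

<svg xmlns="http://www.w3.org/2000/svg" width="334.4019mm" height="142.3537mm" viewBox="0 0 334.4019 142.3537">
  <polygon points="25.6285,73.0158 189.6926,73.0158 189.6926,130.1620 25.6285,130.1620" fill="none" stroke="#0000ff"/>
  <polygon points="153.1973,65.5804 240.2584,65.5804 240.2584,78.6180 153.1973,78.6180" fill="none" stroke="#0000ff"/>
  <polyline points="60.6290,33.7336 58.5519,27.9397 51.7663,21.4916 41.2322,17.5133 27.9094,19.1288 12.7579,29.4620" fill="none" stroke="#0000ff"/>
  <polyline points="161.9014,44.8207 149.8741,46.9543 134.2690,52.4443 115.0863,61.2907 92.3259,73.4935 65.9878,89.0528" fill="none" stroke="#0000ff"/>
  <polygon points="48.1839,9.8802 167.6740,9.8802 167.6740,66.5471 48.1839,66.5471" fill="none" stroke="#0000ff"/>
  <polyline points="227.9411,135.6068 92.8849,135.1912 18.3033,30.1387 108.5571,29.8420 278.2011,87.2804 136.7436,68.0045" fill="none" stroke="#0000ff"/>
  <polygon points="288.8464,116.3591 289.9614,95.9313 310.3892,97.0463 309.2742,117.4741" fill="none" stroke="#0000ff"/>
  <polygon points="42.9600,51.2181 146.1613,51.2181 146.1613,111.4713 42.9600,111.4713" fill="none" stroke="#0000ff"/>
</svg>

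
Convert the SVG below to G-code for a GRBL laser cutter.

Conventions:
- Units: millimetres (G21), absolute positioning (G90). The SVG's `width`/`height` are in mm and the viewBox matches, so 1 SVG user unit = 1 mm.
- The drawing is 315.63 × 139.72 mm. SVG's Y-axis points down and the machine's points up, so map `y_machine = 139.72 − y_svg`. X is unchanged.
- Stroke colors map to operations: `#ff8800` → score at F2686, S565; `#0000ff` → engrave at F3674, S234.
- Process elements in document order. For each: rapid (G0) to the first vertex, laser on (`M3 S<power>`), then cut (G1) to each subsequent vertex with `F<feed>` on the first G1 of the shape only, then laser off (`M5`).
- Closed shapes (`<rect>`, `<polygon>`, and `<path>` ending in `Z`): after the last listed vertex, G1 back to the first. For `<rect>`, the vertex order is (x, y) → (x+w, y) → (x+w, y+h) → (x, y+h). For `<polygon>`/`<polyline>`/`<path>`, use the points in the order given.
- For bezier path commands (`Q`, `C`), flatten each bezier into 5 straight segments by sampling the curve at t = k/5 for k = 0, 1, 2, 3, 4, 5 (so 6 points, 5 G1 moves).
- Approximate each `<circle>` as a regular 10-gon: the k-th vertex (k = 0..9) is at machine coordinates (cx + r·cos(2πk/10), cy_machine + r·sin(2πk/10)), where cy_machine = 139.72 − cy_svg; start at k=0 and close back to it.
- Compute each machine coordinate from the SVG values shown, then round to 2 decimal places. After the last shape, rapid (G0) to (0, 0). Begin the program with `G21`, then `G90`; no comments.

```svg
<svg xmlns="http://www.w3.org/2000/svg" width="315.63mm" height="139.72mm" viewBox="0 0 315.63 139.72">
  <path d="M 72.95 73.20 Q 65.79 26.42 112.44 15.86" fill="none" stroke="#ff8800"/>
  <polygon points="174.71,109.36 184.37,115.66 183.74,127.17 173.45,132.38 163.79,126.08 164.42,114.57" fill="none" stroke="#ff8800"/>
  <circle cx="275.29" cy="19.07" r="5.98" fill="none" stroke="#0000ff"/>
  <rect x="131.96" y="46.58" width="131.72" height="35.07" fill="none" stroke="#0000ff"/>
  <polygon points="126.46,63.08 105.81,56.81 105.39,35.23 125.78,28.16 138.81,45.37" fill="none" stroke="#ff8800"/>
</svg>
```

G21
G90
G0 X72.95 Y66.52
M3 S565
G1 X72.24 Y83.78 F2686
G1 X75.83 Y98.15
G1 X83.73 Y109.62
G1 X95.93 Y118.19
G1 X112.44 Y123.86
M5
G0 X174.71 Y30.36
M3 S565
G1 X184.37 Y24.06 F2686
G1 X183.74 Y12.55
G1 X173.45 Y7.34
G1 X163.79 Y13.64
G1 X164.42 Y25.15
G1 X174.71 Y30.36
M5
G0 X281.27 Y120.65
M3 S234
G1 X280.13 Y124.16 F3674
G1 X277.14 Y126.34
G1 X273.44 Y126.34
G1 X270.45 Y124.16
G1 X269.31 Y120.65
G1 X270.45 Y117.14
G1 X273.44 Y114.96
G1 X277.14 Y114.96
G1 X280.13 Y117.14
G1 X281.27 Y120.65
M5
G0 X131.96 Y93.14
M3 S234
G1 X263.68 Y93.14 F3674
G1 X263.68 Y58.07
G1 X131.96 Y58.07
G1 X131.96 Y93.14
M5
G0 X126.46 Y76.64
M3 S565
G1 X105.81 Y82.91 F2686
G1 X105.39 Y104.49
G1 X125.78 Y111.56
G1 X138.81 Y94.35
G1 X126.46 Y76.64
M5
G0 X0.00 Y0.00

1 u = 1 mm; y_m = 139.72 − y.

[1] `<path>` quadratic bezier, #ff8800→score S565 F2686: (72.95,66.52) → (72.24,83.78) → (75.83,98.15) → (83.73,109.62) → (95.93,118.19) → (112.44,123.86)

[2] `<polygon>` regular polygon, #ff8800→score S565 F2686: (174.71,30.36) → (184.37,24.06) → (183.74,12.55) → (173.45,7.34) → (163.79,13.64) → (164.42,25.15) → (174.71,30.36) (closed)

[3] `<circle>` circle, #0000ff→engrave S234 F3674: (281.27,120.65) → (280.13,124.16) → (277.14,126.34) → (273.44,126.34) → (270.45,124.16) → (269.31,120.65) → (270.45,117.14) → (273.44,114.96) → (277.14,114.96) → (280.13,117.14) → (281.27,120.65) (closed)

[4] `<rect>` rectangle, #0000ff→engrave S234 F3674: (131.96,93.14) → (263.68,93.14) → (263.68,58.07) → (131.96,58.07) → (131.96,93.14) (closed)

[5] `<polygon>` regular polygon, #ff8800→score S565 F2686: (126.46,76.64) → (105.81,82.91) → (105.39,104.49) → (125.78,111.56) → (138.81,94.35) → (126.46,76.64) (closed)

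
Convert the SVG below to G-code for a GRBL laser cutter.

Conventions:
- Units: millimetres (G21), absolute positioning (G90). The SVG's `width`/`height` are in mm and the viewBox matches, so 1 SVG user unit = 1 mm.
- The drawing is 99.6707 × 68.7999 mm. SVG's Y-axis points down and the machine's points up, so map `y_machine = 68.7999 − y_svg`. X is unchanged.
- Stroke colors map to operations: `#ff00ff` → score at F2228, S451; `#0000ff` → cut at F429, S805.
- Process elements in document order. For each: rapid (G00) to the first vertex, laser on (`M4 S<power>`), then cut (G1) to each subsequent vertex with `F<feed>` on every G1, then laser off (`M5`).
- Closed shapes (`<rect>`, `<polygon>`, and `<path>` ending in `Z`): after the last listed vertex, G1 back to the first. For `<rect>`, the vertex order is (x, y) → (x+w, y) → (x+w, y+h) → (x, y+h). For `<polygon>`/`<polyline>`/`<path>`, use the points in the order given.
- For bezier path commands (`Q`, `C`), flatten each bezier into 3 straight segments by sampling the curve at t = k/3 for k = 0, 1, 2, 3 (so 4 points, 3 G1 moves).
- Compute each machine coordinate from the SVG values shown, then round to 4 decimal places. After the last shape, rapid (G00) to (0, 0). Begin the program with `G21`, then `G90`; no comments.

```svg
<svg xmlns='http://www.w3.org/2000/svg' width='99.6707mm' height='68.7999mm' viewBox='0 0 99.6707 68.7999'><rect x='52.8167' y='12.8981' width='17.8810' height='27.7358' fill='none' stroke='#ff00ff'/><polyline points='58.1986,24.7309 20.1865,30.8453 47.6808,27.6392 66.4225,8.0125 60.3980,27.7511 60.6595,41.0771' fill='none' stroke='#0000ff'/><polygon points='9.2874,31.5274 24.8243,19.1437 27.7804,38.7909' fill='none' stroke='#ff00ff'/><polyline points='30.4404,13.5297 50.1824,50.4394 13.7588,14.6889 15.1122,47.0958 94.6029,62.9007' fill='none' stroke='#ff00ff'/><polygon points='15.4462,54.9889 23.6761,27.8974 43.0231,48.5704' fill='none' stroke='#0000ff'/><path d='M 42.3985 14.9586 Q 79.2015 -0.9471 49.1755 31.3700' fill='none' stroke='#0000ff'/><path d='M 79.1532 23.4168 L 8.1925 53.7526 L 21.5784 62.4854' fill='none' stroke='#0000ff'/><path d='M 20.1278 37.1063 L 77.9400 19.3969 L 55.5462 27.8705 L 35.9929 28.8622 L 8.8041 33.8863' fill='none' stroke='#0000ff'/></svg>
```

viewBox `0 0 99.6707 68.7999` with mm width/height → 1 unit = 1 mm. Flip: y_m = 68.7999 − y_svg.

**Shape 1** — `<rect>` rectangle, stroke `#ff00ff` → score (S451, F2228). Machine vertices: (52.8167,55.9018) → (70.6977,55.9018) → (70.6977,28.1660) → (52.8167,28.1660) → (52.8167,55.9018). Closed: final G1 returns to the first vertex.

**Shape 2** — `<polyline>` open polyline, stroke `#0000ff` → cut (S805, F429). Machine vertices: (58.1986,44.0690) → (20.1865,37.9546) → (47.6808,41.1607) → (66.4225,60.7874) → (60.3980,41.0488) → (60.6595,27.7228). Open path.

**Shape 3** — `<polygon>` regular polygon, stroke `#ff00ff` → score (S451, F2228). Machine vertices: (9.2874,37.2725) → (24.8243,49.6562) → (27.7804,30.0090) → (9.2874,37.2725). Closed: final G1 returns to the first vertex.

**Shape 4** — `<polyline>` open polyline, stroke `#ff00ff` → score (S451, F2228). Machine vertices: (30.4404,55.2702) → (50.1824,18.3605) → (13.7588,54.1110) → (15.1122,21.7041) → (94.6029,5.8992). Open path.

**Shape 5** — `<polygon>` regular polygon, stroke `#0000ff` → cut (S805, F429). Machine vertices: (15.4462,13.8110) → (23.6761,40.9025) → (43.0231,20.2295) → (15.4462,13.8110). Closed: final G1 returns to the first vertex.

**Shape 6** — `<path>` quadratic bezier, stroke `#0000ff` → cut (S805, F429). Control points (SVG): P0=(42.3985,14.9586), P1=(79.2015,-0.9471), P2=(49.1755,31.3700); sampled at t=k/3. Machine vertices: (42.3985,53.8413) → (59.5084,59.0870) → (61.7674,53.6165) → (49.1755,37.4299). Open path.

**Shape 7** — `<path>` open polyline, stroke `#0000ff` → cut (S805, F429). Machine vertices: (79.1532,45.3831) → (8.1925,15.0473) → (21.5784,6.3145). Open path.

**Shape 8** — `<path>` open polyline, stroke `#0000ff` → cut (S805, F429). Machine vertices: (20.1278,31.6936) → (77.9400,49.4030) → (55.5462,40.9294) → (35.9929,39.9377) → (8.8041,34.9136). Open path.

G21
G90
G00 X52.8167 Y55.9018
M4 S451
G1 X70.6977 Y55.9018 F2228
G1 X70.6977 Y28.1660 F2228
G1 X52.8167 Y28.1660 F2228
G1 X52.8167 Y55.9018 F2228
M5
G00 X58.1986 Y44.0690
M4 S805
G1 X20.1865 Y37.9546 F429
G1 X47.6808 Y41.1607 F429
G1 X66.4225 Y60.7874 F429
G1 X60.3980 Y41.0488 F429
G1 X60.6595 Y27.7228 F429
M5
G00 X9.2874 Y37.2725
M4 S451
G1 X24.8243 Y49.6562 F2228
G1 X27.7804 Y30.0090 F2228
G1 X9.2874 Y37.2725 F2228
M5
G00 X30.4404 Y55.2702
M4 S451
G1 X50.1824 Y18.3605 F2228
G1 X13.7588 Y54.1110 F2228
G1 X15.1122 Y21.7041 F2228
G1 X94.6029 Y5.8992 F2228
M5
G00 X15.4462 Y13.8110
M4 S805
G1 X23.6761 Y40.9025 F429
G1 X43.0231 Y20.2295 F429
G1 X15.4462 Y13.8110 F429
M5
G00 X42.3985 Y53.8413
M4 S805
G1 X59.5084 Y59.0870 F429
G1 X61.7674 Y53.6165 F429
G1 X49.1755 Y37.4299 F429
M5
G00 X79.1532 Y45.3831
M4 S805
G1 X8.1925 Y15.0473 F429
G1 X21.5784 Y6.3145 F429
M5
G00 X20.1278 Y31.6936
M4 S805
G1 X77.9400 Y49.4030 F429
G1 X55.5462 Y40.9294 F429
G1 X35.9929 Y39.9377 F429
G1 X8.8041 Y34.9136 F429
M5
G00 X0.0000 Y0.0000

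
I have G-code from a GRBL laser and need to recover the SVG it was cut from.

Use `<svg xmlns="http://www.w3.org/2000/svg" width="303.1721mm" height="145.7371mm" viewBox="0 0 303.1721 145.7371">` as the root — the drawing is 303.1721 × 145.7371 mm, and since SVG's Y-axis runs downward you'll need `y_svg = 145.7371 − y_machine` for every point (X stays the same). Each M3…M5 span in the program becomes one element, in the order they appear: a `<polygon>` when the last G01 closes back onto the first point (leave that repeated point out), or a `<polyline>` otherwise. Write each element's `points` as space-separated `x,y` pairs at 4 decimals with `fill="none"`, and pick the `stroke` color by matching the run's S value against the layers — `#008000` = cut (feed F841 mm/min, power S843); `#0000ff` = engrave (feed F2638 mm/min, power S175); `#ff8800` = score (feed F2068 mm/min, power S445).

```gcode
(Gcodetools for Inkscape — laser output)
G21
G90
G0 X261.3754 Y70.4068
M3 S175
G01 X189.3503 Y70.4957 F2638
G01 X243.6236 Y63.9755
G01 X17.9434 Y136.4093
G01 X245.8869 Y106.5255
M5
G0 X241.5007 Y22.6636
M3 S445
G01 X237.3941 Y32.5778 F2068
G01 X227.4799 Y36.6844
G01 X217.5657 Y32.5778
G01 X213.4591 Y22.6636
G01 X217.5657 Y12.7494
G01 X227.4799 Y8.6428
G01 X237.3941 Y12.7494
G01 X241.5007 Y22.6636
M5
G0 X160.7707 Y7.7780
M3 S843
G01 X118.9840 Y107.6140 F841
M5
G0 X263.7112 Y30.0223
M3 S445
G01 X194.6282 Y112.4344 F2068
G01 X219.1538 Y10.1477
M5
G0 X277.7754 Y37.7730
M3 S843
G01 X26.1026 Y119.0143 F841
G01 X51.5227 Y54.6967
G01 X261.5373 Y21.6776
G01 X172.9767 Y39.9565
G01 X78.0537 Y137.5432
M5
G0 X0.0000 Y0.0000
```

y_svg = 145.7371 − y_m.

[1] S175→`#0000ff` (engrave); open run; points: 261.3754,75.3303 189.3503,75.2414 243.6236,81.7616 17.9434,9.3278 245.8869,39.2116

[2] S445→`#ff8800` (score); closed run; points: 241.5007,123.0735 237.3941,113.1593 227.4799,109.0527 217.5657,113.1593 213.4591,123.0735 217.5657,132.9877 227.4799,137.0943 237.3941,132.9877

[3] S843→`#008000` (cut); open run; points: 160.7707,137.9591 118.9840,38.1231

[4] S445→`#ff8800` (score); open run; points: 263.7112,115.7148 194.6282,33.3027 219.1538,135.5894

[5] S843→`#008000` (cut); open run; points: 277.7754,107.9641 26.1026,26.7228 51.5227,91.0404 261.5373,124.0595 172.9767,105.7806 78.0537,8.1939

<svg xmlns="http://www.w3.org/2000/svg" width="303.1721mm" height="145.7371mm" viewBox="0 0 303.1721 145.7371">
  <polyline points="261.3754,75.3303 189.3503,75.2414 243.6236,81.7616 17.9434,9.3278 245.8869,39.2116" fill="none" stroke="#0000ff"/>
  <polygon points="241.5007,123.0735 237.3941,113.1593 227.4799,109.0527 217.5657,113.1593 213.4591,123.0735 217.5657,132.9877 227.4799,137.0943 237.3941,132.9877" fill="none" stroke="#ff8800"/>
  <polyline points="160.7707,137.9591 118.9840,38.1231" fill="none" stroke="#008000"/>
  <polyline points="263.7112,115.7148 194.6282,33.3027 219.1538,135.5894" fill="none" stroke="#ff8800"/>
  <polyline points="277.7754,107.9641 26.1026,26.7228 51.5227,91.0404 261.5373,124.0595 172.9767,105.7806 78.0537,8.1939" fill="none" stroke="#008000"/>
</svg>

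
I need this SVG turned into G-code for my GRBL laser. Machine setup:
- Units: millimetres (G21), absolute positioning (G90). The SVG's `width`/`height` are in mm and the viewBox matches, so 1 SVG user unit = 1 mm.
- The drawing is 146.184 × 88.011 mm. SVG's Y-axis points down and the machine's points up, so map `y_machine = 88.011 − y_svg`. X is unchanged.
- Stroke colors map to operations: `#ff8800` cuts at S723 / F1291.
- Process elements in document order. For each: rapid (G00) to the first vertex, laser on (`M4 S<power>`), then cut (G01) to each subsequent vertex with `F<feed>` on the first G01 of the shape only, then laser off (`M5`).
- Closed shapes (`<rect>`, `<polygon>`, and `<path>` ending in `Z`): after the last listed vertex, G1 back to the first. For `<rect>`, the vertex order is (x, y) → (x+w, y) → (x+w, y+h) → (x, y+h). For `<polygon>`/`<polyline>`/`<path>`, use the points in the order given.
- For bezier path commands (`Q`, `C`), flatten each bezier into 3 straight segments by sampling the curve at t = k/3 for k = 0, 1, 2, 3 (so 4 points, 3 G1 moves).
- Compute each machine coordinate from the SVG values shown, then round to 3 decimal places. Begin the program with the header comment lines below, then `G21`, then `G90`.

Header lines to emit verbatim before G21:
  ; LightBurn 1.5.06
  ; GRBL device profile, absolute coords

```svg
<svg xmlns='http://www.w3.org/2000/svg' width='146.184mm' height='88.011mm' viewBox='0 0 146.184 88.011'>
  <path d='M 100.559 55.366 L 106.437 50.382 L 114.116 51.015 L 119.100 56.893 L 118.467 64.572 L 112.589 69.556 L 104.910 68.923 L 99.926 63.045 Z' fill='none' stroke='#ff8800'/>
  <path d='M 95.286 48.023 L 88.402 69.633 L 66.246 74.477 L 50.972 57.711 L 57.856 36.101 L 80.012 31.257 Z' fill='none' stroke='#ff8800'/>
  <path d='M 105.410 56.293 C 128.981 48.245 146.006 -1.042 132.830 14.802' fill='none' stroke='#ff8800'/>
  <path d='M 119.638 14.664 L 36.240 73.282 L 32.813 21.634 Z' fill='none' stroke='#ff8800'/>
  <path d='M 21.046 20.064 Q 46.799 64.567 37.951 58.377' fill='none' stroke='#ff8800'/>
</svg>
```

Since the viewBox matches the mm dimensions, user units are millimetres directly. The only transform is the Y-flip y_m = 88.011 − y_svg.

Shape 1 is a regular polygon drawn with `<path>`. Its stroke #ff8800 means cut at S723, F1291. After flipping Y the toolpath is (100.559,32.645) → (106.437,37.629) → (114.116,36.996) → (119.100,31.118) → (118.467,23.439) → (112.589,18.455) → (104.910,19.088) → (99.926,24.966) → (100.559,32.645), returning to the start.

Shape 2 is a regular polygon drawn with `<path>`. Its stroke #ff8800 means cut at S723, F1291. After flipping Y the toolpath is (95.286,39.988) → (88.402,18.378) → (66.246,13.534) → (50.972,30.300) → (57.856,51.910) → (80.012,56.754) → (95.286,39.988), returning to the start.

Shape 3 is a cubic bezier drawn with `<path>`. Its stroke #ff8800 means cut at S723, F1291. After flipping Y the toolpath is (105.410,31.718) → (125.923,49.573) → (136.815,71.282) → (132.830,73.209).

Shape 4 is a closed polygon drawn with `<path>`. Its stroke #ff8800 means cut at S723, F1291. After flipping Y the toolpath is (119.638,73.347) → (36.240,14.729) → (32.813,66.377) → (119.638,73.347), returning to the start.

Shape 5 is a quadratic bezier drawn with `<path>`. Its stroke #ff8800 means cut at S723, F1291. After flipping Y the toolpath is (21.046,67.947) → (34.370,43.911) → (40.005,31.140) → (37.951,29.634).

; LightBurn 1.5.06
; GRBL device profile, absolute coords
G21
G90
G00 X100.559 Y32.645
M4 S723
G01 X106.437 Y37.629 F1291
G01 X114.116 Y36.996
G01 X119.100 Y31.118
G01 X118.467 Y23.439
G01 X112.589 Y18.455
G01 X104.910 Y19.088
G01 X99.926 Y24.966
G01 X100.559 Y32.645
M5
G00 X95.286 Y39.988
M4 S723
G01 X88.402 Y18.378 F1291
G01 X66.246 Y13.534
G01 X50.972 Y30.300
G01 X57.856 Y51.910
G01 X80.012 Y56.754
G01 X95.286 Y39.988
M5
G00 X105.410 Y31.718
M4 S723
G01 X125.923 Y49.573 F1291
G01 X136.815 Y71.282
G01 X132.830 Y73.209
M5
G00 X119.638 Y73.347
M4 S723
G01 X36.240 Y14.729 F1291
G01 X32.813 Y66.377
G01 X119.638 Y73.347
M5
G00 X21.046 Y67.947
M4 S723
G01 X34.370 Y43.911 F1291
G01 X40.005 Y31.140
G01 X37.951 Y29.634
M5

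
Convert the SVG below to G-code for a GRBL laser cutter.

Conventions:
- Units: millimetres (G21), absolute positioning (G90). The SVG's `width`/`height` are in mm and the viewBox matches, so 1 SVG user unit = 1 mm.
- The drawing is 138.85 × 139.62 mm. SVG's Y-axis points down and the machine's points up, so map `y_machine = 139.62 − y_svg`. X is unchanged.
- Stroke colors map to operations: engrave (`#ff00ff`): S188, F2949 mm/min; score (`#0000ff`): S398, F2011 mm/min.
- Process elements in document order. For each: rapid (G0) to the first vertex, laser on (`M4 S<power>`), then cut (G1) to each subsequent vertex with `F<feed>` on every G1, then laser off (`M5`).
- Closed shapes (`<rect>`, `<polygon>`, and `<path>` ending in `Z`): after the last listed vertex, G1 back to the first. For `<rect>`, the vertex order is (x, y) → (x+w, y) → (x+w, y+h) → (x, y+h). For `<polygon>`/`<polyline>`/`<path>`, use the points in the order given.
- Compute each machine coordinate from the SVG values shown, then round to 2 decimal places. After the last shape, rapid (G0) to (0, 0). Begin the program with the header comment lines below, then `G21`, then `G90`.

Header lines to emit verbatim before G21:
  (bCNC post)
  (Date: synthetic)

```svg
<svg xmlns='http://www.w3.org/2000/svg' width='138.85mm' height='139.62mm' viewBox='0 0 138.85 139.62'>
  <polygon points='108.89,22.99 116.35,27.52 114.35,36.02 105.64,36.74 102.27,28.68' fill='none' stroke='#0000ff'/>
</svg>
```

1 u = 1 mm; y_m = 139.62 − y.

[1] `<polygon>` regular polygon, #0000ff→score S398 F2011: (108.89,116.63) → (116.35,112.10) → (114.35,103.60) → (105.64,102.88) → (102.27,110.94) → (108.89,116.63) (closed)

(bCNC post)
(Date: synthetic)
G21
G90
G0 X108.89 Y116.63
M4 S398
G1 X116.35 Y112.10 F2011
G1 X114.35 Y103.60 F2011
G1 X105.64 Y102.88 F2011
G1 X102.27 Y110.94 F2011
G1 X108.89 Y116.63 F2011
M5
G0 X0.00 Y0.00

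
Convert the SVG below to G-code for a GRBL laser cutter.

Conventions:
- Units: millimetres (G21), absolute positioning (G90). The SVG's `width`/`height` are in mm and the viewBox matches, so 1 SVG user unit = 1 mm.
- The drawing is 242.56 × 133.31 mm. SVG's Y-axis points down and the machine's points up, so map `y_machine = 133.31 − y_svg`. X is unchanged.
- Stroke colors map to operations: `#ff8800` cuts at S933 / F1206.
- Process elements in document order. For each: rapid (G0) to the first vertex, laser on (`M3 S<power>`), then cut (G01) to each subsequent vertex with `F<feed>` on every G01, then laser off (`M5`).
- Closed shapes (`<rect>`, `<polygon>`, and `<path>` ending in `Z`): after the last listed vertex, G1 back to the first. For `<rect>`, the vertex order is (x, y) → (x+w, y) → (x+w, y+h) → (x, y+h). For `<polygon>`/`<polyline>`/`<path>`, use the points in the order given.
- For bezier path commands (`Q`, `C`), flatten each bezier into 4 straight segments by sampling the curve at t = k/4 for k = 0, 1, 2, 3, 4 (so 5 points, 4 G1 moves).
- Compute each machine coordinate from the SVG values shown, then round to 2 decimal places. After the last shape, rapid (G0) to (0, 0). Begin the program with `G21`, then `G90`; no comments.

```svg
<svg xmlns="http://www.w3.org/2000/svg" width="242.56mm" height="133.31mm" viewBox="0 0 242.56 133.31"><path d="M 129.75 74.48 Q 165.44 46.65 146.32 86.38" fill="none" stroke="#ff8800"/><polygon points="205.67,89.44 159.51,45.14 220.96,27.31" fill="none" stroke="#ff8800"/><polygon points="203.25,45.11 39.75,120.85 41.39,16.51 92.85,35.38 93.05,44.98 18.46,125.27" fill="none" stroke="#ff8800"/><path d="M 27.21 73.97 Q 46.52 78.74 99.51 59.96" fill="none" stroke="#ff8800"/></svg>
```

G21
G90
G0 X129.75 Y58.83
M3 S933
G01 X144.17 Y68.52 F1206
G01 X151.74 Y69.77 F1206
G01 X152.45 Y62.57 F1206
G01 X146.32 Y46.93 F1206
M5
G0 X205.67 Y43.87
M3 S933
G01 X159.51 Y88.17 F1206
G01 X220.96 Y106.00 F1206
G01 X205.67 Y43.87 F1206
M5
G0 X203.25 Y88.20
M3 S933
G01 X39.75 Y12.46 F1206
G01 X41.39 Y116.80 F1206
G01 X92.85 Y97.93 F1206
G01 X93.05 Y88.33 F1206
G01 X18.46 Y8.04 F1206
G01 X203.25 Y88.20 F1206
M5
G0 X27.21 Y59.34
M3 S933
G01 X38.97 Y58.43 F1206
G01 X54.94 Y60.46 F1206
G01 X75.12 Y65.43 F1206
G01 X99.51 Y73.35 F1206
M5
G0 X0.00 Y0.00

Since the viewBox matches the mm dimensions, user units are millimetres directly. The only transform is the Y-flip y_m = 133.31 − y_svg.

Shape 1 is a quadratic bezier drawn with `<path>`. Its stroke #ff8800 means cut at S933, F1206. After flipping Y the toolpath is (129.75,58.83) → (144.17,68.52) → (151.74,69.77) → (152.45,62.57) → (146.32,46.93).

Shape 2 is a regular polygon drawn with `<polygon>`. Its stroke #ff8800 means cut at S933, F1206. After flipping Y the toolpath is (205.67,43.87) → (159.51,88.17) → (220.96,106.00) → (205.67,43.87), returning to the start.

Shape 3 is a closed polygon drawn with `<polygon>`. Its stroke #ff8800 means cut at S933, F1206. After flipping Y the toolpath is (203.25,88.20) → (39.75,12.46) → (41.39,116.80) → (92.85,97.93) → (93.05,88.33) → (18.46,8.04) → (203.25,88.20), returning to the start.

Shape 4 is a quadratic bezier drawn with `<path>`. Its stroke #ff8800 means cut at S933, F1206. After flipping Y the toolpath is (27.21,59.34) → (38.97,58.43) → (54.94,60.46) → (75.12,65.43) → (99.51,73.35).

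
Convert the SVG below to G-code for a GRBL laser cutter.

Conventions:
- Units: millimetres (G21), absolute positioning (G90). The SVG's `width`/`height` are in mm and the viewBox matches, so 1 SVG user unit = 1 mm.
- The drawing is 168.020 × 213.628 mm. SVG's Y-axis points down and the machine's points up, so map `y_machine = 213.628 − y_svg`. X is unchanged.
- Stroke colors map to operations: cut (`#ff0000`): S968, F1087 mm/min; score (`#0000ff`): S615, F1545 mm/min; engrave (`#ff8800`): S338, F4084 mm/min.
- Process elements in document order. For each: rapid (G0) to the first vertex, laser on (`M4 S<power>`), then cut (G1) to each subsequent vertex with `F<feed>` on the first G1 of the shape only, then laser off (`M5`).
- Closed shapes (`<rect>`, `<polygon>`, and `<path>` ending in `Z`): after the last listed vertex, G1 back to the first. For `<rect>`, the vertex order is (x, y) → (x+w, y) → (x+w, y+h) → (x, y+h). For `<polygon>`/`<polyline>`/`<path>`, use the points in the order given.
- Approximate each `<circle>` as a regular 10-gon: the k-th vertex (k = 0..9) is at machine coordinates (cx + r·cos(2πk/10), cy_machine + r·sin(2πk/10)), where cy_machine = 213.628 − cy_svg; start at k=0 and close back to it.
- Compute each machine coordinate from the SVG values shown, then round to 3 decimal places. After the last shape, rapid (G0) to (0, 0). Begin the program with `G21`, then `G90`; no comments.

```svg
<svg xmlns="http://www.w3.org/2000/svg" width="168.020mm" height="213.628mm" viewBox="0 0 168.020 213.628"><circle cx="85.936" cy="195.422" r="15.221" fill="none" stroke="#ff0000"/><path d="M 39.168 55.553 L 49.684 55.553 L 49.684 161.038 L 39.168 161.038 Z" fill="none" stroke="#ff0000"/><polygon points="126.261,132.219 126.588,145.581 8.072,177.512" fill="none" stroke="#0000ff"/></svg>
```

viewBox `0 0 168.020 213.628` with mm width/height → 1 unit = 1 mm. Flip: y_m = 213.628 − y_svg.

**Shape 1** — `<circle>` circle, stroke `#ff0000` → cut (S968, F1087). Machine vertices: (101.157,18.206) → (98.250,27.153) → (90.640,32.682) → (81.232,32.682) → (73.622,27.153) → (70.715,18.206) → (73.622,9.259) → (81.232,3.730) → (90.640,3.730) → (98.250,9.259) → (101.157,18.206). Closed: final G1 returns to the first vertex.

**Shape 2** — `<path>` rectangle, stroke `#ff0000` → cut (S968, F1087). Machine vertices: (39.168,158.075) → (49.684,158.075) → (49.684,52.590) → (39.168,52.590) → (39.168,158.075). Closed: final G1 returns to the first vertex.

**Shape 3** — `<polygon>` closed polygon, stroke `#0000ff` → score (S615, F1545). Machine vertices: (126.261,81.409) → (126.588,68.047) → (8.072,36.116) → (126.261,81.409). Closed: final G1 returns to the first vertex.

G21
G90
G0 X101.157 Y18.206
M4 S968
G1 X98.250 Y27.153 F1087
G1 X90.640 Y32.682
G1 X81.232 Y32.682
G1 X73.622 Y27.153
G1 X70.715 Y18.206
G1 X73.622 Y9.259
G1 X81.232 Y3.730
G1 X90.640 Y3.730
G1 X98.250 Y9.259
G1 X101.157 Y18.206
M5
G0 X39.168 Y158.075
M4 S968
G1 X49.684 Y158.075 F1087
G1 X49.684 Y52.590
G1 X39.168 Y52.590
G1 X39.168 Y158.075
M5
G0 X126.261 Y81.409
M4 S615
G1 X126.588 Y68.047 F1545
G1 X8.072 Y36.116
G1 X126.261 Y81.409
M5
G0 X0.000 Y0.000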